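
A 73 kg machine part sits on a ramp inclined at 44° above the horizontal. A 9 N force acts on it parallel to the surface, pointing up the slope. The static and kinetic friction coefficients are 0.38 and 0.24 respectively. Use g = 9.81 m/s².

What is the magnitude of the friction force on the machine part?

f ≈ 124 N (up the incline)

Normal force: N = m g cos θ = 73 × 9.81 × cos 44° = 515.1 N.
Parallel to the incline, ΣF = 0 gives f = m g sin θ − P = 497.5 − 9 = 488.5 N (up-slope positive).
Static friction can supply at most μ_s N = 195.8 N.
|488.5| exceeds 195.8 N, so the machine part slips down-slope; friction is kinetic, f = μ_k N = 0.24×515.1 = 124 N.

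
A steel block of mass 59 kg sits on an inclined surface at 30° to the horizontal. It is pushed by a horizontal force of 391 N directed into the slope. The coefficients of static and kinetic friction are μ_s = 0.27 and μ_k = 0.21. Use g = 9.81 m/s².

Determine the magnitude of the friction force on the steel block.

f ≈ 49.2 N (down the incline)

Resolve perpendicular to the incline: N = m g cos θ + P sin θ = 59×9.81×cos 30° + 391×sin 30° = 696.7 N.
Parallel to the incline: P cos θ − m g sin θ = 338.6 − 289.4 = 49.22 N; the friction needed to balance this is 49.22 N acting down the slope.
Maximum static friction: μ_s N = 0.27 × 696.7 = 188.1 N.
Since 49.22 N is within the 188.1 N limit, the steel block stays put and friction is exactly 49.2 N.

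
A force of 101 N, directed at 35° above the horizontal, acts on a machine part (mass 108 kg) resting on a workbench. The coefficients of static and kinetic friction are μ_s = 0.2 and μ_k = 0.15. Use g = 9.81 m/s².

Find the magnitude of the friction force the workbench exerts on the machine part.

f ≈ 82.7 N

Vertical equilibrium gives N = m g − P sin α = 1002 N.
The horizontal driving force is P cos α = 82.73 N, so equilibrium needs friction f = 82.73 N.
The static-friction limit is μ_s N = 200.3 N.
Since 82.73 N does not exceed the limit, the machine part stays at rest and f = 82.7 N.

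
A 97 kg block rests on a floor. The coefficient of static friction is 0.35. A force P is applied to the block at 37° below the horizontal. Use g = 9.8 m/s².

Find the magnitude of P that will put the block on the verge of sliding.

N = m g + P sin α (the push presses the block into the floor).
At impending slip, P cos α = μ_s N = μ_s (m g + P sin α).
Solving: P (cos α − μ_s sin α) = μ_s m g → P = 0.35×951/(cos 37° − 0.35 sin 37°) = 333/0.588 = 566 N.

P ≈ 566 N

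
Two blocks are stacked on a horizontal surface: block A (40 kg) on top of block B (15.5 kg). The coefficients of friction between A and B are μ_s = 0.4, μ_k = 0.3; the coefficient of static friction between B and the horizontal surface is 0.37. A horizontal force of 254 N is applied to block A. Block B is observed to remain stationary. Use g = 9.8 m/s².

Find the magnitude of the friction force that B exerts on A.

f ≈ 118 N

Between the blocks, N₁ = m_A g = 392 N.
Maximum static friction on A from B: μ_s N₁ = 0.4×392 = 156.8 N.
Since P = 254 N > 156.8 N, A slides on B; the A–B friction is kinetic: f₁ = μ_k N₁ = 0.3×392 = 118 N.
B experiences an equal 118 N forward from A (third law). B is in equilibrium, so the floor supplies f₂ = 118 N of static friction (limit μ_s(m_A+m_B)g = 201.2 N, not exceeded).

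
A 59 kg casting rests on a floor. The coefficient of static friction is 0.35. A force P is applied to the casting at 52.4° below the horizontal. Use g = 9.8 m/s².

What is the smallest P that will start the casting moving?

P ≈ 608 N

N = m g + P sin α (the push presses the casting into the floor).
At impending slip, P cos α = μ_s N = μ_s (m g + P sin α).
Solving: P (cos α − μ_s sin α) = μ_s m g → P = 0.35×578/(cos 52.4° − 0.35 sin 52.4°) = 202/0.3328 = 608 N.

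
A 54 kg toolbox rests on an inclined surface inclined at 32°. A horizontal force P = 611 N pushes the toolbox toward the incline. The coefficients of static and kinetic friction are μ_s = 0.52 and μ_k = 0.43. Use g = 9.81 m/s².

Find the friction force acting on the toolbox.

f ≈ 237 N (down the incline)

Resolve perpendicular to the incline: N = m g cos θ + P sin θ = 54×9.81×cos 32° + 611×sin 32° = 773 N.
Along the incline, the net driving force (taking up-slope positive) is P cos θ − m g sin θ = 518.2 − 280.7 = 237.4 N, so equilibrium requires friction f = -237.4 N (down-slope).
The limit of static friction is μ_s N = 402 N.
Since 237.4 N is within the 402 N limit, the toolbox stays put and friction is exactly 237 N.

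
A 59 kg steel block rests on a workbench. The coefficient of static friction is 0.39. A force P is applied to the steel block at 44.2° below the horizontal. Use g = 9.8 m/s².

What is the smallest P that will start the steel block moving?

N = m g + P sin α (the push presses the steel block into the workbench).
At impending slip, P cos α = μ_s N = μ_s (m g + P sin α).
Solving: P (cos α − μ_s sin α) = μ_s m g → P = 0.39×578/(cos 44.2° − 0.39 sin 44.2°) = 225/0.445 = 507 N.

P ≈ 507 N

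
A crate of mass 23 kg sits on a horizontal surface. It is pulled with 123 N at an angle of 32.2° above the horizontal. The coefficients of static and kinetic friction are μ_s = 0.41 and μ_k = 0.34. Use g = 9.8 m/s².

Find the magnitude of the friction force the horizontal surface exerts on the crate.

f ≈ 54.4 N

The vertical component of P reduces the normal force: N = m g − P sin α = 225.4 − 65.54 = 159.9 N.
Horizontally, friction must balance P cos α = 104.1 N.
μ_s N = 0.41 × 159.9 = 65.54 N.
The required friction exceeds μ_s N, so the crate moves and f = μ_k N = 54.4 N.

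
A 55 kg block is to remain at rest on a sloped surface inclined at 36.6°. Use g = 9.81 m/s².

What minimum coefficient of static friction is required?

At the slip threshold m g sin θ = μ_s m g cos θ, so μ_s,min = tan θ.
μ_s,min = tan 36.6° = 0.743.

μ_s,min ≈ 0.743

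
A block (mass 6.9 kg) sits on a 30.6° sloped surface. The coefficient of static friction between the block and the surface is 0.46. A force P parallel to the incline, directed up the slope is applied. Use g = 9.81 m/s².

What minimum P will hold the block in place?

The block tends to slide down (tan θ > μ_s), so at the point of impending slip friction acts up-slope at its limit: f = μ_s N.
P is parallel to the surface, so N = m g cos θ = 58.3 N.
Along the incline: P + μ_s N = m g sin θ, so P = 34.5 − 0.46×58.3 = 7.66 N.

P_min ≈ 7.66 N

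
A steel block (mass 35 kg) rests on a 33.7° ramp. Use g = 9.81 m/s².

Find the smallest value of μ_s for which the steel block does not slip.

μ_s,min ≈ 0.667

At the slip threshold m g sin θ = μ_s m g cos θ, so μ_s,min = tan θ.
μ_s,min = tan 33.7° = 0.667.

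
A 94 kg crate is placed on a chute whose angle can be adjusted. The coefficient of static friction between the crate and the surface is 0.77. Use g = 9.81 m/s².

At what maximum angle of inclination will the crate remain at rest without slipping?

At the slip threshold, m g sin θ = μ_s · m g cos θ, so tan θ = μ_s.
θ_max = arctan(0.77) = 37.6°.

θ_max ≈ 37.6°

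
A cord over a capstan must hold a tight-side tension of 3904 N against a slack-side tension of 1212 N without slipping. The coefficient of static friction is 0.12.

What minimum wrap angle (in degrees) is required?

T₂/T₁ = e^{μβ} → β = ln(T₂/T₁)/μ.
β = ln(3904/1212)/0.12 = 1.17/0.12 = 9.748 rad.
In degrees: β = 9.748 × 180/π = 559°.

β_min ≈ 559°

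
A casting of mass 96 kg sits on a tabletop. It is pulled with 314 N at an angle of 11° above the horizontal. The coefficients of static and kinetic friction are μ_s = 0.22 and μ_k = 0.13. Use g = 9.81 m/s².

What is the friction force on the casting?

Vertical equilibrium gives N = m g − P sin α = 881.8 N.
Horizontally, friction must balance P cos α = 308.2 N.
The static-friction limit is μ_s N = 194 N.
308.2 > 194 N → the casting slides; f = μ_k N = 0.13×881.8 = 115 N.

f ≈ 115 N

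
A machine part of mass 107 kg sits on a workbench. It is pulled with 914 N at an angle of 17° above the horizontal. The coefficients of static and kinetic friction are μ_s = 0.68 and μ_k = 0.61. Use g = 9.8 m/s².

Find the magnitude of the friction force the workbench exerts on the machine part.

f ≈ 477 N

The vertical component of P reduces the normal force: N = m g − P sin α = 1049 − 267.2 = 781.4 N.
The horizontal driving force is P cos α = 874.1 N, so equilibrium needs friction f = 874.1 N.
The static-friction limit is μ_s N = 531.3 N.
874.1 > 531.3 N → the machine part slides; f = μ_k N = 0.61×781.4 = 477 N.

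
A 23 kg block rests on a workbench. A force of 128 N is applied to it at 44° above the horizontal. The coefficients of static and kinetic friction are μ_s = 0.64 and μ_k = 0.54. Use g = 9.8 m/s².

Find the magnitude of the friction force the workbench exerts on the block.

The vertical component of P reduces the normal force: N = m g − P sin α = 225.4 − 88.92 = 136.5 N.
Horizontally, friction must balance P cos α = 92.08 N.
The static-friction limit is μ_s N = 87.35 N.
The required friction exceeds μ_s N, so the block moves and f = μ_k N = 73.7 N.

f ≈ 73.7 N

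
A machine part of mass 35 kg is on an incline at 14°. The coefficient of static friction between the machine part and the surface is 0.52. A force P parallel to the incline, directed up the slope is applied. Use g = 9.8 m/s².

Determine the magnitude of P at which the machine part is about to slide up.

P ≈ 256 N

At impending motion up the slope, friction acts down-slope at its limit: f = μ_s N.
P is parallel to the surface, so N = m g cos θ = 333 N.
Along the incline: P = m g sin θ + μ_s N = 83 + 0.52×333 = 256 N.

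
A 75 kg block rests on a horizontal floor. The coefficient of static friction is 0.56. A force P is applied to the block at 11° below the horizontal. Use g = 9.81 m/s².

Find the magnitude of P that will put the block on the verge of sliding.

P ≈ 471 N

N = m g + P sin α (the push presses the block into the horizontal floor).
At impending slip, P cos α = μ_s N = μ_s (m g + P sin α).
Solving: P (cos α − μ_s sin α) = μ_s m g → P = 0.56×736/(cos 11° − 0.56 sin 11°) = 412/0.8748 = 471 N.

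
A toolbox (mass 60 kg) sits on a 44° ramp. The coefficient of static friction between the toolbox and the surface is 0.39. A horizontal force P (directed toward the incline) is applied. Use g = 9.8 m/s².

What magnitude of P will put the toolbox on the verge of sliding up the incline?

P ≈ 1280 N

At impending motion up the slope, friction acts down-slope at its limit: f = μ_s N.
Perpendicular to the incline: N = m g cos θ + P sin θ.
Along the incline: P cos θ = m g sin θ + μ_s N = m g sin θ + μ_s (m g cos θ + P sin θ).
Solving, P (cos θ − μ_s sin θ) = m g (sin θ + μ_s cos θ), so P = 60×9.8×(sin 44° + 0.39 cos 44°)/(cos 44° − 0.39 sin 44°) = 588×0.9752/0.4484 = 1280 N.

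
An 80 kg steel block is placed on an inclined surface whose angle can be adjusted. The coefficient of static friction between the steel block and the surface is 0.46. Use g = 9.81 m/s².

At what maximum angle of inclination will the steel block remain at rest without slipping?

θ_max ≈ 24.7°

At the slip threshold, m g sin θ = μ_s · m g cos θ, so tan θ = μ_s.
θ_max = arctan(0.46) = 24.7°.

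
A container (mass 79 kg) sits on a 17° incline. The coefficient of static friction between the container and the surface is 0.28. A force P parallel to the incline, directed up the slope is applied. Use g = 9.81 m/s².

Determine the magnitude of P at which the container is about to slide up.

At impending motion up the slope, friction acts down-slope at its limit: f = μ_s N.
P is parallel to the surface, so N = m g cos θ = 741 N.
Along the incline: P = m g sin θ + μ_s N = 227 + 0.28×741 = 434 N.

P ≈ 434 N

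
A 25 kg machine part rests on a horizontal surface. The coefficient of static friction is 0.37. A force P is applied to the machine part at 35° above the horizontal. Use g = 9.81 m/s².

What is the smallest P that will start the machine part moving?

N = m g − P sin α (the pull lifts the machine part).
At impending slip, P cos α = μ_s N = μ_s (m g − P sin α).
Solving: P (cos α + μ_s sin α) = μ_s m g → P = 0.37×245/(cos 35° + 0.37 sin 35°) = 90.7/1.031 = 88 N.

P ≈ 88 N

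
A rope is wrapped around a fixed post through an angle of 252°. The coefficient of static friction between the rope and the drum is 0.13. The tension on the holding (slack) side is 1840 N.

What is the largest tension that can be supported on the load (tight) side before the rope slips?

T_max ≈ 3260 N

At impending slip the capstan equation gives T₂/T₁ = e^{μβ} with β in radians.
β = 252° × π/180 = 4.398 rad.
e^{μβ} = e^{0.13×4.398} = 1.771.
T₂ = T₁ · e^{μβ} = 1840 × 1.771 = 3260 N.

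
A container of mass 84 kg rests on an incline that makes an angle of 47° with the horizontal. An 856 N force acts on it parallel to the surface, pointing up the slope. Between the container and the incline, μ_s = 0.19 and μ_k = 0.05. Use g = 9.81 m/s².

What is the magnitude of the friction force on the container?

The normal reaction is N = m g cos θ = 562 N.
The friction needed for equilibrium is m g sin θ − P = 602.7 − 856 = -253.3 N, measured positive up-slope.
The static-friction ceiling is μ_s N = 0.19 × 562 = 106.8 N.
|-253.3| exceeds 106.8 N, so the container slips up-slope; friction is kinetic, f = μ_k N = 0.05×562 = 28.1 N.

f ≈ 28.1 N (down the incline)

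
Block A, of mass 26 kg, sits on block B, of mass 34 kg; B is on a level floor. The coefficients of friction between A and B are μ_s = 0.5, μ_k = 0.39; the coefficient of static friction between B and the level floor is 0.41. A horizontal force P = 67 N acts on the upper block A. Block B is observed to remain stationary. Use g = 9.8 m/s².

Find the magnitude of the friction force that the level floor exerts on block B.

Normal force at the A–B interface: N₁ = m_A g = 254.8 N.
Maximum static friction on A from B: μ_s N₁ = 0.5×254.8 = 127.4 N.
P = 67 N is within that limit, so A and B move together (both at rest); the A–B friction is simply f₁ = P = 67 N.
By Newton's third law B feels 67 N forward from A. With B stationary, the floor's static friction on B balances it: f₂ = 67 N (well within μ_s(m_A+m_B)g = 241.1 N).

f ≈ 67 N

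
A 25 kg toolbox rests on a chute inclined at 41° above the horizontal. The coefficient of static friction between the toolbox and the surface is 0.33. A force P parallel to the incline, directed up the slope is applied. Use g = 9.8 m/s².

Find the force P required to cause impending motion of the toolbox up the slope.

P ≈ 222 N

At impending motion up the slope, friction acts down-slope at its limit: f = μ_s N.
P is parallel to the surface, so N = m g cos θ = 185 N.
Along the incline: P = m g sin θ + μ_s N = 161 + 0.33×185 = 222 N.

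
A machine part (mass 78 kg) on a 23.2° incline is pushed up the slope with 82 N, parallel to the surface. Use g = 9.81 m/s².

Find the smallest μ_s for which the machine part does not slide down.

μ_s,min ≈ 0.312

N = m g cos θ = 703.3 N.
Friction must make up the shortfall along the incline: f = m g sin θ − P = 301.4 − 82 = 219.4 N.
At the threshold f = μ_s N, so μ_s,min = 219.4/703.3 = 0.312.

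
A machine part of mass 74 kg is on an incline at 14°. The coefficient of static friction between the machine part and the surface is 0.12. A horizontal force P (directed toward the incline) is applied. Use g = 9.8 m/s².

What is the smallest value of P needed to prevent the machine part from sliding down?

The machine part tends to slide down (tan θ > μ_s), so at the point of impending slip friction acts up-slope at its limit: f = μ_s N.
Perpendicular to the incline: N = m g cos θ + P sin θ.
Along the incline: P cos θ + μ_s N = m g sin θ, i.e. P cos θ + μ_s (m g cos θ + P sin θ) = m g sin θ.
Solving, P (cos θ + μ_s sin θ) = m g (sin θ − μ_s cos θ), so P = 725×0.1255/0.9993 = 91.1 N.

P_min ≈ 91.1 N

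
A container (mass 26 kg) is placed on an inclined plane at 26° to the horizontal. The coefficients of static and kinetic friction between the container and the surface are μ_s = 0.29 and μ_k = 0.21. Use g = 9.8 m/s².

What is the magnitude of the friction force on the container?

Normal force: N = m g cos θ = 26 × 9.8 × cos 26° = 229 N.
Along the slope the weight component is m g sin θ = 111.7 N; friction must supply exactly this, acting up-slope.
The static-friction ceiling is μ_s N = 0.29 × 229 = 66.41 N.
Since |111.7| > 66.41 N, static friction cannot hold it; the container slides down the incline and kinetic friction applies: f = μ_k N = 0.21 × 229 = 48.1 N.

f ≈ 48.1 N (up the incline)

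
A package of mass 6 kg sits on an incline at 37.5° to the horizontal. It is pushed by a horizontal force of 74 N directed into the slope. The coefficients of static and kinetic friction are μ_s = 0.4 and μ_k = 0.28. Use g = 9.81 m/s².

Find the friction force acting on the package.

f ≈ 22.9 N (down the incline)

The horizontal push has a component P sin θ into the surface, so N = m g cos θ + P sin θ = 46.7 + 45.05 = 91.75 N.
Along the incline, the net driving force (taking up-slope positive) is P cos θ − m g sin θ = 58.71 − 35.83 = 22.88 N, so equilibrium requires friction f = -22.88 N (down-slope).
Maximum static friction: μ_s N = 0.4 × 91.75 = 36.7 N.
Since 22.88 N is within the 36.7 N limit, the package stays put and friction is exactly 22.9 N.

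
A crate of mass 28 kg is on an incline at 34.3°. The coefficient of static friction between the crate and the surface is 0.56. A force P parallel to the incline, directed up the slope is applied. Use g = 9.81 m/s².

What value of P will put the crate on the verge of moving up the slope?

At impending motion up the slope, friction acts down-slope at its limit: f = μ_s N.
P is parallel to the surface, so N = m g cos θ = 227 N.
Along the incline: P = m g sin θ + μ_s N = 155 + 0.56×227 = 282 N.

P ≈ 282 N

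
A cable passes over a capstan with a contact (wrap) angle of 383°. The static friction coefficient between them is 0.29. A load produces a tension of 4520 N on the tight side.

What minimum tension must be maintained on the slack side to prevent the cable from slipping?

Capstan equation at impending slip: T_tight/T_slack = e^{μβ}.
β = 383° = 6.685 rad; e^{μβ} = e^{0.29×6.685} = 6.949.
T_slack = T_tight / e^{μβ} = 4520 / 6.949 = 650 N.

T_min ≈ 650 N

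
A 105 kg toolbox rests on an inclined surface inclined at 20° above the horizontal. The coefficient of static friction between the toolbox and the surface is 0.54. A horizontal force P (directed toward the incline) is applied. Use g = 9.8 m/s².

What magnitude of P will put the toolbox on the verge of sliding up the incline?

At impending motion up the slope, friction acts down-slope at its limit: f = μ_s N.
Perpendicular to the incline: N = m g cos θ + P sin θ.
Along the incline: P cos θ = m g sin θ + μ_s N = m g sin θ + μ_s (m g cos θ + P sin θ).
Solving, P (cos θ − μ_s sin θ) = m g (sin θ + μ_s cos θ), so P = 105×9.8×(sin 20° + 0.54 cos 20°)/(cos 20° − 0.54 sin 20°) = 1030×0.8495/0.755 = 1160 N.

P ≈ 1160 N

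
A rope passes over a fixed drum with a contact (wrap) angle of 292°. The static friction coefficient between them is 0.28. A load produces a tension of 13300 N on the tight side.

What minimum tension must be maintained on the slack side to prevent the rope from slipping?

T_min ≈ 3190 N

Capstan equation at impending slip: T_tight/T_slack = e^{μβ}.
β = 292° = 5.096 rad; e^{μβ} = e^{0.28×5.096} = 4.166.
T_slack = T_tight / e^{μβ} = 13300 / 4.166 = 3190 N.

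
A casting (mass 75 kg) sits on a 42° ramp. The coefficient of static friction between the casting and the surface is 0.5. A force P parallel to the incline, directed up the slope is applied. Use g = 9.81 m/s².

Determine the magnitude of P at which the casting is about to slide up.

P ≈ 766 N

At impending motion up the slope, friction acts down-slope at its limit: f = μ_s N.
P is parallel to the surface, so N = m g cos θ = 547 N.
Along the incline: P = m g sin θ + μ_s N = 492 + 0.5×547 = 766 N.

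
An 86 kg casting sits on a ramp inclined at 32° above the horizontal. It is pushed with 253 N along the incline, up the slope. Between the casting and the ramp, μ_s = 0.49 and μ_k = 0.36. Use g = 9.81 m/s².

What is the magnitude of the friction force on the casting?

The normal reaction is N = m g cos θ = 715.5 N.
Parallel to the incline, ΣF = 0 gives f = m g sin θ − P = 447.1 − 253 = 194.1 N (up-slope positive).
Maximum static friction available: μ_s N = 0.49 × 715.5 = 350.6 N.
Since |194.1| ≤ 350.6 N, the casting remains in static equilibrium and friction takes exactly the required value.

f ≈ 194 N (up the incline)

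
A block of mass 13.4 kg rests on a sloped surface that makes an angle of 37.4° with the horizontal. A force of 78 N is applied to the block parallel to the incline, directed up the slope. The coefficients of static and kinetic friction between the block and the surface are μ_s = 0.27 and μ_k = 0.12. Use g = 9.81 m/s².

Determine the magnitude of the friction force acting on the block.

f ≈ 1.84 N (up the incline)

The normal reaction is N = m g cos θ = 104.4 N.
For equilibrium along the incline the friction force must supply f = m g sin θ − P = 79.84 − 78 = 1.842 N (positive meaning up-slope).
Maximum static friction available: μ_s N = 0.27 × 104.4 = 28.2 N.
Since |1.842| ≤ 28.2 N, no slip — friction simply equals what equilibrium demands.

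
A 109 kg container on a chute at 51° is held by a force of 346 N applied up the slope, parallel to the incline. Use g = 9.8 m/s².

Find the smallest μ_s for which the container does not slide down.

N = m g cos θ = 672.2 N.
Friction must make up the shortfall along the incline: f = m g sin θ − P = 830.1 − 346 = 484.1 N.
At the threshold f = μ_s N, so μ_s,min = 484.1/672.2 = 0.72.

μ_s,min ≈ 0.72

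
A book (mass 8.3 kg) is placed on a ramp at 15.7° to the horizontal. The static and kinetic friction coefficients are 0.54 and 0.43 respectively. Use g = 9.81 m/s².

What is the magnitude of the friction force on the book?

f ≈ 22 N (up the incline)

The normal reaction is N = m g cos θ = 78.39 N.
Along the slope the weight component is m g sin θ = 22.03 N; friction must supply exactly this, acting up-slope.
The static-friction ceiling is μ_s N = 0.54 × 78.39 = 42.33 N.
Since |22.03| ≤ 42.33 N, static friction is sufficient; f equals the required value, not μ_s N.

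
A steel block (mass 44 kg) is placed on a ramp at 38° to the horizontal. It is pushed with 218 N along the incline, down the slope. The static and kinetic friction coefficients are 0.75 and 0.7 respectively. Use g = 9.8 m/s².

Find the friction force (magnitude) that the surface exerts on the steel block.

f ≈ 238 N (up the incline)

Normal force: N = m g cos θ = 44 × 9.8 × cos 38° = 339.8 N.
Parallel to the incline, ΣF = 0 gives f = m g sin θ + P = 265.5 + 218 = 483.5 N (up-slope positive).
Maximum static friction available: μ_s N = 0.75 × 339.8 = 254.8 N.
Since |483.5| > 254.8 N, static friction cannot hold it; the steel block slides down the incline and kinetic friction applies: f = μ_k N = 0.7 × 339.8 = 238 N.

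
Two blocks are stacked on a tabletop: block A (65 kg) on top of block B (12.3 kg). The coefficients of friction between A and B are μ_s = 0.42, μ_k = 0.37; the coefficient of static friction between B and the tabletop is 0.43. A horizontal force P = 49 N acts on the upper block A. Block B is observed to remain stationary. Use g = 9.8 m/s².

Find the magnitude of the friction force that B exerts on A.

Between the blocks, N₁ = m_A g = 637 N.
Maximum static friction on A from B: μ_s N₁ = 0.42×637 = 267.5 N.
P = 49 N is within that limit, so A and B move together (both at rest); the A–B friction is simply f₁ = P = 49 N.
B experiences an equal 49 N forward from A (third law). B is in equilibrium, so the floor supplies f₂ = 49 N of static friction (limit μ_s(m_A+m_B)g = 325.7 N, not exceeded).

f ≈ 49 N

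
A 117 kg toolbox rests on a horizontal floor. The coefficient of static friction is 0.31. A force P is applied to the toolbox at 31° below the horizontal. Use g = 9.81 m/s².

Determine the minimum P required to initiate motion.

P ≈ 510 N

N = m g + P sin α (the push presses the toolbox into the horizontal floor).
At impending slip, P cos α = μ_s N = μ_s (m g + P sin α).
Solving: P (cos α − μ_s sin α) = μ_s m g → P = 0.31×1150/(cos 31° − 0.31 sin 31°) = 356/0.6975 = 510 N.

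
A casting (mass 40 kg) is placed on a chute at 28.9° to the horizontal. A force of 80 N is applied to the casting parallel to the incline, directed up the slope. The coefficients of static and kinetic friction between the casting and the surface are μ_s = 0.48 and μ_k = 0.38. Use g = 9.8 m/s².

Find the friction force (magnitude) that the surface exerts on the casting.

f ≈ 109 N (up the incline)

Perpendicular to the surface, N = m g cos θ = 40·9.8·cos 28.9° = 343.2 N.
Parallel to the incline, ΣF = 0 gives f = m g sin θ − P = 189.4 − 80 = 109.4 N (up-slope positive).
Static friction can supply at most μ_s N = 164.7 N.
Since |109.4| ≤ 164.7 N, static friction is sufficient; f equals the required value, not μ_s N.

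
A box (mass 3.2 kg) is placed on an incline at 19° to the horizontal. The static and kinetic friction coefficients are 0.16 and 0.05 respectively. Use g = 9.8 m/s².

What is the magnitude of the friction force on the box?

f ≈ 1.48 N (up the incline)

Perpendicular to the surface, N = m g cos θ = 3.2·9.8·cos 19° = 29.65 N.
Along the slope the weight component is m g sin θ = 10.21 N; friction must supply exactly this, acting up-slope.
The static-friction ceiling is μ_s N = 0.16 × 29.65 = 4.744 N.
|10.21| exceeds 4.744 N, so the box slips down-slope; friction is kinetic, f = μ_k N = 0.05×29.65 = 1.48 N.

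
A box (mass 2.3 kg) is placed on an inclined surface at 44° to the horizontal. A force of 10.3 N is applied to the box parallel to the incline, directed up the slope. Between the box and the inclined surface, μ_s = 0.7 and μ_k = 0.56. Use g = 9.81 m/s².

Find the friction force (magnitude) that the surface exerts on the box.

f ≈ 5.37 N (up the incline)

Perpendicular to the surface, N = m g cos θ = 2.3·9.81·cos 44° = 16.23 N.
The friction needed for equilibrium is m g sin θ − P = 15.67 − 10.3 = 5.374 N, measured positive up-slope.
The static-friction ceiling is μ_s N = 0.7 × 16.23 = 11.36 N.
Since |5.374| ≤ 11.36 N, static friction is sufficient; f equals the required value, not μ_s N.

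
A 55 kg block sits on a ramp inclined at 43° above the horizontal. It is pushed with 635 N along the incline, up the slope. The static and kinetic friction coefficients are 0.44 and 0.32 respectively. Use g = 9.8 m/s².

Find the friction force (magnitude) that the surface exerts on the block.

f ≈ 126 N (down the incline)

Perpendicular to the surface, N = m g cos θ = 55·9.8·cos 43° = 394.2 N.
The friction needed for equilibrium is m g sin θ − P = 367.6 − 635 = -267.4 N, measured positive up-slope.
The static-friction ceiling is μ_s N = 0.44 × 394.2 = 173.4 N.
Since |-267.4| > 173.4 N, static friction cannot hold it; the block slides up the incline and kinetic friction applies: f = μ_k N = 0.32 × 394.2 = 126 N.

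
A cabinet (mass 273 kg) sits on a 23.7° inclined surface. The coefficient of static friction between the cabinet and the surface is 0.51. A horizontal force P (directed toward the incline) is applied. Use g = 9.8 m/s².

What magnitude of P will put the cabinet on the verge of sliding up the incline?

P ≈ 3270 N

At impending motion up the slope, friction acts down-slope at its limit: f = μ_s N.
Perpendicular to the incline: N = m g cos θ + P sin θ.
Along the incline: P cos θ = m g sin θ + μ_s N = m g sin θ + μ_s (m g cos θ + P sin θ).
Solving, P (cos θ − μ_s sin θ) = m g (sin θ + μ_s cos θ), so P = 273×9.8×(sin 23.7° + 0.51 cos 23.7°)/(cos 23.7° − 0.51 sin 23.7°) = 2680×0.8689/0.7107 = 3270 N.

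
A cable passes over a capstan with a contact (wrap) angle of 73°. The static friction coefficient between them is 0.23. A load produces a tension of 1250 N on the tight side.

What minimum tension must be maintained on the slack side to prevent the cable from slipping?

Capstan equation at impending slip: T_tight/T_slack = e^{μβ}.
β = 73° = 1.274 rad; e^{μβ} = e^{0.23×1.274} = 1.34.
T_slack = T_tight / e^{μβ} = 1250 / 1.34 = 932 N.

T_min ≈ 932 N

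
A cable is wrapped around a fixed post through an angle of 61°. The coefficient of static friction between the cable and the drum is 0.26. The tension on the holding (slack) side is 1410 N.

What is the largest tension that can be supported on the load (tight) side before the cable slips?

At impending slip the capstan equation gives T₂/T₁ = e^{μβ} with β in radians.
β = 61° × π/180 = 1.065 rad.
e^{μβ} = e^{0.26×1.065} = 1.319.
T₂ = T₁ · e^{μβ} = 1410 × 1.319 = 1860 N.

T_max ≈ 1860 N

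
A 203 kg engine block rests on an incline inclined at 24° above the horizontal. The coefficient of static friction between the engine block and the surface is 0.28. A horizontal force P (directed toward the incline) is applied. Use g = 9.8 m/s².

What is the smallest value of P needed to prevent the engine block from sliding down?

P_min ≈ 292 N

The engine block tends to slide down (tan θ > μ_s), so at the point of impending slip friction acts up-slope at its limit: f = μ_s N.
Perpendicular to the incline: N = m g cos θ + P sin θ.
Along the incline: P cos θ + μ_s N = m g sin θ, i.e. P cos θ + μ_s (m g cos θ + P sin θ) = m g sin θ.
Solving, P (cos θ + μ_s sin θ) = m g (sin θ − μ_s cos θ), so P = 1990×0.1509/1.027 = 292 N.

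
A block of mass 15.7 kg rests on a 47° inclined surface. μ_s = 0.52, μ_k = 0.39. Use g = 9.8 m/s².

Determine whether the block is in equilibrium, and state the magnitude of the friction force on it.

N = m g cos θ = 105 N.
Down-slope weight component: m g sin θ = 113 N.
μ_s N = 54.6 N.
113 > 54.6 N, so it slides; kinetic friction f = μ_k N = 0.39×105 = 40.9 N.

f ≈ 40.9 N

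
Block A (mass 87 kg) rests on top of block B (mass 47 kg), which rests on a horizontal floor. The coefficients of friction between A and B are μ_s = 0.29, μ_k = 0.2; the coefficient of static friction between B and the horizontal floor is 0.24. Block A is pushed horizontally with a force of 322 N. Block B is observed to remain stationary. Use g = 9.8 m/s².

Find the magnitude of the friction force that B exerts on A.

The normal force B exerts on A is simply A's weight, N₁ = 852.6 N.
So the A–B interface can sustain at most μ_s N₁ = 247.3 N of static friction.
Since P = 322 N > 247.3 N, A slides on B; the A–B friction is kinetic: f₁ = μ_k N₁ = 0.2×852.6 = 171 N.
By Newton's third law B feels 171 N forward from A. With B stationary, the floor's static friction on B balances it: f₂ = 171 N (well within μ_s(m_A+m_B)g = 315.2 N).

f ≈ 171 N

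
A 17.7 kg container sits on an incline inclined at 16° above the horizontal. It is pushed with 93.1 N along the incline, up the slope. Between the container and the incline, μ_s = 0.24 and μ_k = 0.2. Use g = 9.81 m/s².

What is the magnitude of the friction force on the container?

Normal force: N = m g cos θ = 17.7 × 9.81 × cos 16° = 166.9 N.
For equilibrium along the incline the friction force must supply f = m g sin θ − P = 47.86 − 93.1 = -45.24 N (positive meaning up-slope).
Static friction can supply at most μ_s N = 40.06 N.
|-45.24| exceeds 40.06 N, so the container slips up-slope; friction is kinetic, f = μ_k N = 0.2×166.9 = 33.4 N.

f ≈ 33.4 N (down the incline)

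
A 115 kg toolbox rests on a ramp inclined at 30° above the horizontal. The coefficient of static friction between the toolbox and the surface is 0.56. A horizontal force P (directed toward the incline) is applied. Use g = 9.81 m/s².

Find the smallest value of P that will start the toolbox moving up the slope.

At impending motion up the slope, friction acts down-slope at its limit: f = μ_s N.
Perpendicular to the incline: N = m g cos θ + P sin θ.
Along the incline: P cos θ = m g sin θ + μ_s N = m g sin θ + μ_s (m g cos θ + P sin θ).
Solving, P (cos θ − μ_s sin θ) = m g (sin θ + μ_s cos θ), so P = 115×9.81×(sin 30° + 0.56 cos 30°)/(cos 30° − 0.56 sin 30°) = 1130×0.985/0.586 = 1900 N.

P ≈ 1900 N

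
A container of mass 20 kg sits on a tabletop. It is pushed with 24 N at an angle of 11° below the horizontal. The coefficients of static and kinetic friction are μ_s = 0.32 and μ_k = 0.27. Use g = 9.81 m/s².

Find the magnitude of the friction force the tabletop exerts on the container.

f ≈ 23.6 N

Vertical equilibrium gives N = m g + P sin α = 200.8 N.
For equilibrium, f = P cos α = 24×cos 11° = 23.56 N.
The static-friction limit is μ_s N = 64.25 N.
Since 23.56 N does not exceed the limit, the container stays at rest and f = 23.6 N.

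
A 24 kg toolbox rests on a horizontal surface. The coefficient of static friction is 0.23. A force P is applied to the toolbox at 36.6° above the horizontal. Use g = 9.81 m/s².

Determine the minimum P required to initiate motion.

P ≈ 57.6 N

N = m g − P sin α (the pull lifts the toolbox).
At impending slip, P cos α = μ_s N = μ_s (m g − P sin α).
Solving: P (cos α + μ_s sin α) = μ_s m g → P = 0.23×235/(cos 36.6° + 0.23 sin 36.6°) = 54.2/0.9399 = 57.6 N.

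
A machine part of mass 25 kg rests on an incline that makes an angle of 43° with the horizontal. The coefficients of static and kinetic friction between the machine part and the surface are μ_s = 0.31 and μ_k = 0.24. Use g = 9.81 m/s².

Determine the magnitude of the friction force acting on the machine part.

The normal reaction is N = m g cos θ = 179.4 N.
For equilibrium along the incline, friction must balance the weight component: f = m g sin θ = 167.3 N up the slope.
Static friction can supply at most μ_s N = 55.6 N.
|167.3| exceeds 55.6 N, so the machine part slips down-slope; friction is kinetic, f = μ_k N = 0.24×179.4 = 43 N.

f ≈ 43 N (up the incline)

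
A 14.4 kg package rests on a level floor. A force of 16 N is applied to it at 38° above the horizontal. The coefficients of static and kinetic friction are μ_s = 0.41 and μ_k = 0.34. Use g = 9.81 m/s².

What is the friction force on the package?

N = m g − P sin α = 141.3 − 16×sin 38° = 131.4 N.
The horizontal driving force is P cos α = 12.61 N, so equilibrium needs friction f = 12.61 N.
The static-friction limit is μ_s N = 53.88 N.
12.61 ≤ 53.88 N → static; friction equals the required 12.6 N.

f ≈ 12.6 N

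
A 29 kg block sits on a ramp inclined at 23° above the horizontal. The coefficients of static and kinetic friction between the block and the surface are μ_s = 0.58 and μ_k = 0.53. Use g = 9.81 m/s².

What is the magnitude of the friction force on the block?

f ≈ 111 N (up the incline)

The normal reaction is N = m g cos θ = 261.9 N.
For equilibrium along the incline, friction must balance the weight component: f = m g sin θ = 111.2 N up the slope.
Maximum static friction available: μ_s N = 0.58 × 261.9 = 151.9 N.
Since |111.2| ≤ 151.9 N, no slip — friction simply equals what equilibrium demands.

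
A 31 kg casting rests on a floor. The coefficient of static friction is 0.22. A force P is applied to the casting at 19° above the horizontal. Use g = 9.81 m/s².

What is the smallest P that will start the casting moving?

P ≈ 65.8 N

N = m g − P sin α (the pull lifts the casting).
At impending slip, P cos α = μ_s N = μ_s (m g − P sin α).
Solving: P (cos α + μ_s sin α) = μ_s m g → P = 0.22×304/(cos 19° + 0.22 sin 19°) = 66.9/1.017 = 65.8 N.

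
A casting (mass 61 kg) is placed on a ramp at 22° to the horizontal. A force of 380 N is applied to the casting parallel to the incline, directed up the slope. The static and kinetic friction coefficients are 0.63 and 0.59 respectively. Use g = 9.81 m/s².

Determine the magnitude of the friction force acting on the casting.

Perpendicular to the surface, N = m g cos θ = 61·9.81·cos 22° = 554.8 N.
The friction needed for equilibrium is m g sin θ − P = 224.2 − 380 = -155.8 N, measured positive up-slope.
Static friction can supply at most μ_s N = 349.5 N.
Since |-155.8| ≤ 349.5 N, the casting remains in static equilibrium and friction takes exactly the required value.

f ≈ 156 N (down the incline)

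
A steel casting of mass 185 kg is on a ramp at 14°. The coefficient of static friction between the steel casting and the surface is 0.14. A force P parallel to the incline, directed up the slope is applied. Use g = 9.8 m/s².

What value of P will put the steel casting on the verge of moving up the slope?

At impending motion up the slope, friction acts down-slope at its limit: f = μ_s N.
P is parallel to the surface, so N = m g cos θ = 1760 N.
Along the incline: P = m g sin θ + μ_s N = 439 + 0.14×1760 = 685 N.

P ≈ 685 N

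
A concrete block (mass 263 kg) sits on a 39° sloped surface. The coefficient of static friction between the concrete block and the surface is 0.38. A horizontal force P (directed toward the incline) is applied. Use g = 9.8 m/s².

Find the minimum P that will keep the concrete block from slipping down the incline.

The concrete block tends to slide down (tan θ > μ_s), so at the point of impending slip friction acts up-slope at its limit: f = μ_s N.
Perpendicular to the incline: N = m g cos θ + P sin θ.
Along the incline: P cos θ + μ_s N = m g sin θ, i.e. P cos θ + μ_s (m g cos θ + P sin θ) = m g sin θ.
Solving, P (cos θ + μ_s sin θ) = m g (sin θ − μ_s cos θ), so P = 2580×0.334/1.016 = 847 N.

P_min ≈ 847 N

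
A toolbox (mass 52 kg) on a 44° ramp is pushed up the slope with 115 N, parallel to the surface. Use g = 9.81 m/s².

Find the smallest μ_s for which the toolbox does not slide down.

N = m g cos θ = 366.9 N.
Friction must make up the shortfall along the incline: f = m g sin θ − P = 354.4 − 115 = 239.4 N.
At the threshold f = μ_s N, so μ_s,min = 239.4/366.9 = 0.652.

μ_s,min ≈ 0.652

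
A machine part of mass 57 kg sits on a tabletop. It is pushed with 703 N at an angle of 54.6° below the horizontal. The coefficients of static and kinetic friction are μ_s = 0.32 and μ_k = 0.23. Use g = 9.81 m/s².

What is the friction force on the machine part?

N = m g + P sin α = 559.2 + 703×sin 54.6° = 1132 N.
Horizontally, friction must balance P cos α = 407.2 N.
μ_s N = 0.32 × 1132 = 362.3 N.
407.2 > 362.3 N → the machine part slides; f = μ_k N = 0.23×1132 = 260 N.

f ≈ 260 N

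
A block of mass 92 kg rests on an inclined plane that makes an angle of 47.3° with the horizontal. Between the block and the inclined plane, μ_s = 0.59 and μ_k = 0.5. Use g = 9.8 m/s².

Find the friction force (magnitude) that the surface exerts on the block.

f ≈ 306 N (up the incline)

Normal force: N = m g cos θ = 92 × 9.8 × cos 47.3° = 611.4 N.
Along the slope the weight component is m g sin θ = 662.6 N; friction must supply exactly this, acting up-slope.
Static friction can supply at most μ_s N = 360.7 N.
Since |662.6| > 360.7 N, static friction cannot hold it; the block slides down the incline and kinetic friction applies: f = μ_k N = 0.5 × 611.4 = 306 N.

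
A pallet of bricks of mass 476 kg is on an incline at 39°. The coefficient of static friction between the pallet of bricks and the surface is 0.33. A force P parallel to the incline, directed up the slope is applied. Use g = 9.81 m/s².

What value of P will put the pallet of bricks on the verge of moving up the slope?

At impending motion up the slope, friction acts down-slope at its limit: f = μ_s N.
P is parallel to the surface, so N = m g cos θ = 3630 N.
Along the incline: P = m g sin θ + μ_s N = 2940 + 0.33×3630 = 4140 N.

P ≈ 4140 N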